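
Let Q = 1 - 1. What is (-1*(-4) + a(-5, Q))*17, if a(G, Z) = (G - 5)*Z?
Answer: 68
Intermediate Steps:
Q = 0
a(G, Z) = Z*(-5 + G) (a(G, Z) = (-5 + G)*Z = Z*(-5 + G))
(-1*(-4) + a(-5, Q))*17 = (-1*(-4) + 0*(-5 - 5))*17 = (4 + 0*(-10))*17 = (4 + 0)*17 = 4*17 = 68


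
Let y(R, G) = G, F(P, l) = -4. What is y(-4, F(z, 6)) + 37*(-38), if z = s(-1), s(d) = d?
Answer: -1410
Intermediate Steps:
z = -1
y(-4, F(z, 6)) + 37*(-38) = -4 + 37*(-38) = -4 - 1406 = -1410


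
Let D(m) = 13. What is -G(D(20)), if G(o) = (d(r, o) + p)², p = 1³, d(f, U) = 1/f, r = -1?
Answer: 0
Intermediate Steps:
p = 1
G(o) = 0 (G(o) = (1/(-1) + 1)² = (-1 + 1)² = 0² = 0)
-G(D(20)) = -1*0 = 0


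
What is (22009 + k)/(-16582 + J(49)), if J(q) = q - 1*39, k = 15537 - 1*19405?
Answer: -6047/5524 ≈ -1.0947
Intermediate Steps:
k = -3868 (k = 15537 - 19405 = -3868)
J(q) = -39 + q (J(q) = q - 39 = -39 + q)
(22009 + k)/(-16582 + J(49)) = (22009 - 3868)/(-16582 + (-39 + 49)) = 18141/(-16582 + 10) = 18141/(-16572) = 18141*(-1/16572) = -6047/5524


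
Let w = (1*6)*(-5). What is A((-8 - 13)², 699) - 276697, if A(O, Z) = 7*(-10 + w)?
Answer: -276977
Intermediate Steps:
w = -30 (w = 6*(-5) = -30)
A(O, Z) = -280 (A(O, Z) = 7*(-10 - 30) = 7*(-40) = -280)
A((-8 - 13)², 699) - 276697 = -280 - 276697 = -276977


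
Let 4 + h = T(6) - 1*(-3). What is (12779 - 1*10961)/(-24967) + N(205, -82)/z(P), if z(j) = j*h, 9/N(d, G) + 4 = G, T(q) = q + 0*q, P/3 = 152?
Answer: -118899381/1631843120 ≈ -0.072862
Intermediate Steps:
P = 456 (P = 3*152 = 456)
T(q) = q (T(q) = q + 0 = q)
N(d, G) = 9/(-4 + G)
h = 5 (h = -4 + (6 - 1*(-3)) = -4 + (6 + 3) = -4 + 9 = 5)
z(j) = 5*j (z(j) = j*5 = 5*j)
(12779 - 1*10961)/(-24967) + N(205, -82)/z(P) = (12779 - 1*10961)/(-24967) + (9/(-4 - 82))/((5*456)) = (12779 - 10961)*(-1/24967) + (9/(-86))/2280 = 1818*(-1/24967) + (9*(-1/86))*(1/2280) = -1818/24967 - 9/86*1/2280 = -1818/24967 - 3/65360 = -118899381/1631843120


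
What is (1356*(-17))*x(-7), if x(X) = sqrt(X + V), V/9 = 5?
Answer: -23052*sqrt(38) ≈ -1.4210e+5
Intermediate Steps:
V = 45 (V = 9*5 = 45)
x(X) = sqrt(45 + X) (x(X) = sqrt(X + 45) = sqrt(45 + X))
(1356*(-17))*x(-7) = (1356*(-17))*sqrt(45 - 7) = -23052*sqrt(38)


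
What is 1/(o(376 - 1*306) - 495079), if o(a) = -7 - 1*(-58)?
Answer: -1/495028 ≈ -2.0201e-6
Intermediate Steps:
o(a) = 51 (o(a) = -7 + 58 = 51)
1/(o(376 - 1*306) - 495079) = 1/(51 - 495079) = 1/(-495028) = -1/495028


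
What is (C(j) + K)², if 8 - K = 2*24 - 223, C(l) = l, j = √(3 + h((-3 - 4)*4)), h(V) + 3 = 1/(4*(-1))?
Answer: (366 + I)²/4 ≈ 33489.0 + 183.0*I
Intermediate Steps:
h(V) = -13/4 (h(V) = -3 + 1/(4*(-1)) = -3 + 1/(-4) = -3 - ¼ = -13/4)
j = I/2 (j = √(3 - 13/4) = √(-¼) = I/2 ≈ 0.5*I)
K = 183 (K = 8 - (2*24 - 223) = 8 - (48 - 223) = 8 - 1*(-175) = 8 + 175 = 183)
(C(j) + K)² = (I/2 + 183)² = (183 + I/2)²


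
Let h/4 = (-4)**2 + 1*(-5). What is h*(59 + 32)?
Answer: 4004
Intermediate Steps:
h = 44 (h = 4*((-4)**2 + 1*(-5)) = 4*(16 - 5) = 4*11 = 44)
h*(59 + 32) = 44*(59 + 32) = 44*91 = 4004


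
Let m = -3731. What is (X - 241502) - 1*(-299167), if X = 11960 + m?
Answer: 65894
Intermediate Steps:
X = 8229 (X = 11960 - 3731 = 8229)
(X - 241502) - 1*(-299167) = (8229 - 241502) - 1*(-299167) = -233273 + 299167 = 65894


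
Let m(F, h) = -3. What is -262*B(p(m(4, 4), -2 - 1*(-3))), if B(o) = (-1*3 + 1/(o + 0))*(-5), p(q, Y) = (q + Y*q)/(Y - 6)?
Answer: -8515/3 ≈ -2838.3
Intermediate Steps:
p(q, Y) = (q + Y*q)/(-6 + Y)
B(o) = 15 - 5/o (B(o) = (-3 + 1/o)*(-5) = 15 - 5/o)
-262*B(p(m(4, 4), -2 - 1*(-3))) = -262*(15 - 5*(-(-6 + (-2 - 1*(-3)))/(3*(1 + (-2 - 1*(-3)))))) = -262*(15 - 5*(-(-6 + (-2 + 3))/(3*(1 + (-2 + 3))))) = -262*(15 - 5*(-(-6 + 1)/(3*(1 + 1)))) = -262*(15 - 5/((-3*2/(-5)))) = -262*(15 - 5/((-3*(-⅕)*2))) = -262*(15 - 5/6/5) = -262*(15 - 5*⅚) = -262*(15 - 25/6) = -262*65/6 = -8515/3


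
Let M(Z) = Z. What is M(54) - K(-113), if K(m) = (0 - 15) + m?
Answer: 182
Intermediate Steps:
K(m) = -15 + m
M(54) - K(-113) = 54 - (-15 - 113) = 54 - 1*(-128) = 54 + 128 = 182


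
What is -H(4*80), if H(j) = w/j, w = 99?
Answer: -99/320 ≈ -0.30937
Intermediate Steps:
H(j) = 99/j
-H(4*80) = -99/(4*80) = -99/320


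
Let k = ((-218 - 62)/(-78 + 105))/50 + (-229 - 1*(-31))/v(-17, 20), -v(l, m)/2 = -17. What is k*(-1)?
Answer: 13841/2295 ≈ 6.0309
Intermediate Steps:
v(l, m) = 34 (v(l, m) = -2*(-17) = 34)
k = -13841/2295 (k = ((-218 - 62)/(-78 + 105))/50 + (-229 - 1*(-31))/34 = -280/27*(1/50) + (-229 + 31)*(1/34) = -280*1/27*(1/50) - 198*1/34 = -280/27*1/50 - 99/17 = -28/135 - 99/17 = -13841/2295 ≈ -6.0309)
k*(-1) = -13841/2295*(-1) = 13841/2295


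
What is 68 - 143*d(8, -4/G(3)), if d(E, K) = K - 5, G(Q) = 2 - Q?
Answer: 211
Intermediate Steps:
d(E, K) = -5 + K
68 - 143*d(8, -4/G(3)) = 68 - 143*(-5 - 4/(2 - 1*3)) = 68 - 143*(-5 - 4/(2 - 3)) = 68 - 143*(-5 - 4/(-1)) = 68 - 143*(-5 - 4*(-1)) = 68 - 143*(-5 + 4) = 68 - 143*(-1) = 68 + 143 = 211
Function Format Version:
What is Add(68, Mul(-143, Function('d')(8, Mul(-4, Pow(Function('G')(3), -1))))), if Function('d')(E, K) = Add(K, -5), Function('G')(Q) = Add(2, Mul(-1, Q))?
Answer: 211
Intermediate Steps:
Function('d')(E, K) = Add(-5, K)
Add(68, Mul(-143, Function('d')(8, Mul(-4, Pow(Function('G')(3), -1))))) = Add(68, Mul(-143, Add(-5, Mul(-4, Pow(Add(2, Mul(-1, 3)), -1))))) = Add(68, Mul(-143, Add(-5, Mul(-4, Pow(Add(2, -3), -1))))) = Add(68, Mul(-143, Add(-5, Mul(-4, Pow(-1, -1))))) = Add(68, Mul(-143, Add(-5, Mul(-4, -1)))) = Add(68, Mul(-143, Add(-5, 4))) = Add(68, Mul(-143, -1)) = Add(68, 143) = 211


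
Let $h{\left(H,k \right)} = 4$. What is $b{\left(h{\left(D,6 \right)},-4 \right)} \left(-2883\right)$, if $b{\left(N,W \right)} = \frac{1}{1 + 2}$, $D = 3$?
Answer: $-961$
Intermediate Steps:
$b{\left(N,W \right)} = \frac{1}{3}$
$b{\left(h{\left(D,6 \right)},-4 \right)} \left(-2883\right) = \frac{1}{3} \left(-2883\right) = -961$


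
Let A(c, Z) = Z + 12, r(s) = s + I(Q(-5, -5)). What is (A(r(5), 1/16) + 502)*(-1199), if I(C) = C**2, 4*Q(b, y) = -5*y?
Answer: -9861775/16 ≈ -6.1636e+5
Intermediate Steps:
Q(b, y) = -5*y/4 (Q(b, y) = (-5*y)/4 = -5*y/4)
r(s) = 625/16 + s (r(s) = s + (-5/4*(-5))**2 = s + (25/4)**2 = s + 625/16 = 625/16 + s)
A(c, Z) = 12 + Z
(A(r(5), 1/16) + 502)*(-1199) = ((12 + 1/16) + 502)*(-1199) = (193/16 + 502)*(-1199) = (8225/16)*(-1199) = -9861775/16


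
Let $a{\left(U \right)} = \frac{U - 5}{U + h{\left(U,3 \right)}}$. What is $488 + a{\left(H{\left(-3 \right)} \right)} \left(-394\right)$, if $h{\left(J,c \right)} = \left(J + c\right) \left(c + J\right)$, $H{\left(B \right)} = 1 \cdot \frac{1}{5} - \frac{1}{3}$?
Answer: $\frac{1342742}{1819} \approx 738.18$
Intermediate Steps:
$H{\left(B \right)} = - \frac{2}{15}$ ($H{\left(B \right)} = 1 \cdot \frac{1}{5} - \frac{1}{3} = \frac{1}{5} - \frac{1}{3} = - \frac{2}{15}$)
$h{\left(J,c \right)} = \left(J + c\right)^{2}$ ($h{\left(J,c \right)} = \left(J + c\right) \left(J + c\right) = \left(J + c\right)^{2}$)
$a{\left(U \right)} = \frac{-5 + U}{U + \left(3 + U\right)^{2}}$ ($a{\left(U \right)} = \frac{U - 5}{U + \left(U + 3\right)^{2}} = \frac{-5 + U}{U + \left(3 + U\right)^{2}}$)
$488 + a{\left(H{\left(-3 \right)} \right)} \left(-394\right) = 488 + \frac{-5 - \frac{2}{15}}{- \frac{2}{15} + \left(3 - \frac{2}{15}\right)^{2}} \left(-394\right) = 488 + \frac{1}{- \frac{2}{15} + \left(\frac{43}{15}\right)^{2}} \left(- \frac{77}{15}\right) \left(-394\right) = 488 + \frac{1}{- \frac{2}{15} + \frac{1849}{225}} \left(- \frac{77}{15}\right) \left(-394\right) = 488 + \frac{1}{\frac{1819}{225}} \left(- \frac{77}{15}\right) \left(-394\right) = 488 + \frac{225}{1819} \left(- \frac{77}{15}\right) \left(-394\right) = 488 - - \frac{455070}{1819} = 488 + \frac{455070}{1819} = \frac{1342742}{1819}$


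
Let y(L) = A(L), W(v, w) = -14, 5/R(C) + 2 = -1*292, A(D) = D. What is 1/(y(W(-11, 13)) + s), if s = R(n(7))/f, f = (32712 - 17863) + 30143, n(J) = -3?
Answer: -13227648/185187077 ≈ -0.071429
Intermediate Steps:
R(C) = -5/294 (R(C) = 5/(-2 - 1*292) = 5/(-2 - 292) = 5/(-294) = 5*(-1/294) = -5/294)
y(L) = L
f = 44992 (f = 14849 + 30143 = 44992)
s = -5/13227648 (s = -5/294/44992 = -5/294*1/44992 = -5/13227648 ≈ -3.7800e-7)
1/(y(W(-11, 13)) + s) = 1/(-14 - 5/13227648) = 1/(-185187077/13227648) = -13227648/185187077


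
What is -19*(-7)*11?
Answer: 1463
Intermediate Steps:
-19*(-7)*11 = 133*11 = 1463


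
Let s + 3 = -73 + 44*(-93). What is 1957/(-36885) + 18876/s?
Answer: -176099509/38434170 ≈ -4.5818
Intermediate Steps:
s = -4168 (s = -3 + (-73 + 44*(-93)) = -3 + (-73 - 4092) = -3 - 4165 = -4168)
1957/(-36885) + 18876/s = 1957/(-36885) + 18876/(-4168) = 1957*(-1/36885) + 18876*(-1/4168) = -1957/36885 - 4719/1042 = -176099509/38434170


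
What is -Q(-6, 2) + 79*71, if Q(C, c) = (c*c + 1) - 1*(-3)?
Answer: 5601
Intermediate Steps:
Q(C, c) = 4 + c² (Q(C, c) = (c² + 1) + 3 = (1 + c²) + 3 = 4 + c²)
-Q(-6, 2) + 79*71 = -(4 + 2²) + 79*71 = -(4 + 4) + 5609 = -1*8 + 5609 = -8 + 5609 = 5601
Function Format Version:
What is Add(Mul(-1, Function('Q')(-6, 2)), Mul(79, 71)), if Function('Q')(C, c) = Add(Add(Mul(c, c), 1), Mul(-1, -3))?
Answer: 5601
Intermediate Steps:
Function('Q')(C, c) = Add(4, Pow(c, 2)) (Function('Q')(C, c) = Add(Add(Pow(c, 2), 1), 3) = Add(Add(1, Pow(c, 2)), 3) = Add(4, Pow(c, 2)))
Add(Mul(-1, Function('Q')(-6, 2)), Mul(79, 71)) = Add(Mul(-1, Add(4, Pow(2, 2))), Mul(79, 71)) = Add(Mul(-1, Add(4, 4)), 5609) = Add(Mul(-1, 8), 5609) = Add(-8, 5609) = 5601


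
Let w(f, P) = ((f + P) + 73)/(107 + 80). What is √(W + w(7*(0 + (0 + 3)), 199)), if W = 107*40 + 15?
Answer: √150246646/187 ≈ 65.548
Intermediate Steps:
w(f, P) = 73/187 + P/187 + f/187 (w(f, P) = ((P + f) + 73)/187 = (73 + P + f)*(1/187) = 73/187 + P/187 + f/187)
W = 4295 (W = 4280 + 15 = 4295)
√(W + w(7*(0 + (0 + 3)), 199)) = √(4295 + (73/187 + (1/187)*199 + (7*(0 + (0 + 3)))/187)) = √(4295 + (73/187 + 199/187 + (7*(0 + 3))/187)) = √(4295 + (73/187 + 199/187 + (7*3)/187)) = √(4295 + (73/187 + 199/187 + (1/187)*21)) = √(4295 + (73/187 + 199/187 + 21/187)) = √(4295 + 293/187) = √(803458/187) = √150246646/187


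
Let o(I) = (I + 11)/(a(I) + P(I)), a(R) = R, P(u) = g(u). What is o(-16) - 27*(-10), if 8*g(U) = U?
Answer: 4865/18 ≈ 270.28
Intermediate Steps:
g(U) = U/8
P(u) = u/8
o(I) = 8*(11 + I)/(9*I) (o(I) = (I + 11)/(I + I/8) = (11 + I)/((9*I/8)) = (11 + I)*(8/(9*I)) = 8*(11 + I)/(9*I))
o(-16) - 27*(-10) = (8/9)*(11 - 16)/(-16) - 27*(-10) = (8/9)*(-1/16)*(-5) - 1*(-270) = 5/18 + 270 = 4865/18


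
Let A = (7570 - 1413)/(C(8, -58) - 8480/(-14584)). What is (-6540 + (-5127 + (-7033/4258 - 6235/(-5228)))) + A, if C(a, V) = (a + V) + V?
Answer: -6388836234423189/544900449872 ≈ -11725.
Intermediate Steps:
C(a, V) = a + 2*V (C(a, V) = (V + a) + V = a + 2*V)
A = -11224211/195824 (A = (7570 - 1413)/((8 + 2*(-58)) - 8480/(-14584)) = 6157/((8 - 116) - 8480*(-1/14584)) = 6157/(-108 + 1060/1823) = 6157/(-195824/1823) = 6157*(-1823/195824) = -11224211/195824 ≈ -57.318)
(-6540 + (-5127 + (-7033/4258 - 6235/(-5228)))) + A = (-6540 + (-5127 + (-7033/4258 - 6235/(-5228)))) - 11224211/195824 = (-6540 + (-5127 + (-7033*1/4258 - 6235*(-1/5228)))) - 11224211/195824 = (-6540 + (-5127 + (-7033/4258 + 6235/5228))) - 11224211/195824 = (-6540 + (-5127 - 5109947/11130412)) - 11224211/195824 = (-6540 - 57070732271/11130412) - 11224211/195824 = -129863626751/11130412 - 11224211/195824 = -6388836234423189/544900449872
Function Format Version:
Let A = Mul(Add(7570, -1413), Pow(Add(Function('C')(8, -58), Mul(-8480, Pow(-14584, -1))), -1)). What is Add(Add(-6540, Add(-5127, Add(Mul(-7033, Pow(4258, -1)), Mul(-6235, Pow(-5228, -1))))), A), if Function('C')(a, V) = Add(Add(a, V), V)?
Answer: Rational(-6388836234423189, 544900449872) ≈ -11725.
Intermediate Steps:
Function('C')(a, V) = Add(a, Mul(2, V)) (Function('C')(a, V) = Add(Add(V, a), V) = Add(a, Mul(2, V)))
A = Rational(-11224211, 195824) (A = Mul(Add(7570, -1413), Pow(Add(Add(8, Mul(2, -58)), Mul(-8480, Pow(-14584, -1))), -1)) = Mul(6157, Pow(Add(Add(8, -116), Mul(-8480, Rational(-1, 14584))), -1)) = Mul(6157, Pow(Add(-108, Rational(1060, 1823)), -1)) = Mul(6157, Pow(Rational(-195824, 1823), -1)) = Mul(6157, Rational(-1823, 195824)) = Rational(-11224211, 195824) ≈ -57.318)
Add(Add(-6540, Add(-5127, Add(Mul(-7033, Pow(4258, -1)), Mul(-6235, Pow(-5228, -1))))), A) = Add(Add(-6540, Add(-5127, Add(Mul(-7033, Pow(4258, -1)), Mul(-6235, Pow(-5228, -1))))), Rational(-11224211, 195824)) = Add(Add(-6540, Add(-5127, Add(Mul(-7033, Rational(1, 4258)), Mul(-6235, Rational(-1, 5228))))), Rational(-11224211, 195824)) = Add(Add(-6540, Add(-5127, Add(Rational(-7033, 4258), Rational(6235, 5228)))), Rational(-11224211, 195824)) = Add(Add(-6540, Add(-5127, Rational(-5109947, 11130412))), Rational(-11224211, 195824)) = Add(Add(-6540, Rational(-57070732271, 11130412)), Rational(-11224211, 195824)) = Add(Rational(-129863626751, 11130412), Rational(-11224211, 195824)) = Rational(-6388836234423189, 544900449872)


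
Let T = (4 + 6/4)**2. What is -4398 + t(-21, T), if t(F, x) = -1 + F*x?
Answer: -20137/4 ≈ -5034.3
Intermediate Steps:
T = 121/4 (T = (4 + 6*(1/4))**2 = (4 + 3/2)**2 = (11/2)**2 = 121/4 ≈ 30.250)
-4398 + t(-21, T) = -4398 + (-1 - 21*121/4) = -4398 + (-1 - 2541/4) = -4398 - 2545/4 = -20137/4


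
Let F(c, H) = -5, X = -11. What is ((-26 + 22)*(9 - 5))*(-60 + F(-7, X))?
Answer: 1040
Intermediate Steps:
((-26 + 22)*(9 - 5))*(-60 + F(-7, X)) = ((-26 + 22)*(9 - 5))*(-60 - 5) = -4*4*(-65) = -16*(-65) = 1040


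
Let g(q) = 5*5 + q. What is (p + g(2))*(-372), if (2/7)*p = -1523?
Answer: 1972902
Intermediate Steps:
p = -10661/2 (p = (7/2)*(-1523) = -10661/2 ≈ -5330.5)
g(q) = 25 + q
(p + g(2))*(-372) = (-10661/2 + (25 + 2))*(-372) = (-10661/2 + 27)*(-372) = -10607/2*(-372) = 1972902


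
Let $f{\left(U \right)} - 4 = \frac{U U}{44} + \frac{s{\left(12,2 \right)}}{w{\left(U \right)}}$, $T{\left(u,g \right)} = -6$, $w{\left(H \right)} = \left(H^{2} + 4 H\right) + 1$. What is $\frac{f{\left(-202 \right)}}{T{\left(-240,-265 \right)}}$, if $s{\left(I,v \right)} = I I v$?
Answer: $- \frac{136590811}{879934} \approx -155.23$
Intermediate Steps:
$w{\left(H \right)} = 1 + H^{2} + 4 H$
$s{\left(I,v \right)} = v I^{2}$ ($s{\left(I,v \right)} = I^{2} v = v I^{2}$)
$f{\left(U \right)} = 4 + \frac{288}{1 + U^{2} + 4 U} + \frac{U^{2}}{44}$ ($f{\left(U \right)} = 4 + \left(\frac{U U}{44} + \frac{2 \cdot 12^{2}}{1 + U^{2} + 4 U}\right) = 4 + \left(U^{2} \cdot \frac{1}{44} + \frac{2 \cdot 144}{1 + U^{2} + 4 U}\right) = 4 + \left(\frac{U^{2}}{44} + \frac{288}{1 + U^{2} + 4 U}\right) = 4 + \left(\frac{288}{1 + U^{2} + 4 U} + \frac{U^{2}}{44}\right) = 4 + \frac{288}{1 + U^{2} + 4 U} + \frac{U^{2}}{44}$)
$\frac{f{\left(-202 \right)}}{T{\left(-240,-265 \right)}} = \frac{\frac{1}{44} \frac{1}{1 + \left(-202\right)^{2} + 4 \left(-202\right)} \left(12672 + \left(176 + \left(-202\right)^{2}\right) \left(1 + \left(-202\right)^{2} + 4 \left(-202\right)\right)\right)}{-6} = \frac{12672 + \left(176 + 40804\right) \left(1 + 40804 - 808\right)}{44 \left(1 + 40804 - 808\right)} \left(- \frac{1}{6}\right) = \frac{12672 + 40980 \cdot 39997}{44 \cdot 39997} \left(- \frac{1}{6}\right) = \frac{1}{44} \cdot \frac{1}{39997} \left(12672 + 1639077060\right) \left(- \frac{1}{6}\right) = \frac{1}{44} \cdot \frac{1}{39997} \cdot 1639089732 \left(- \frac{1}{6}\right) = \frac{409772433}{439967} \left(- \frac{1}{6}\right) = - \frac{136590811}{879934}$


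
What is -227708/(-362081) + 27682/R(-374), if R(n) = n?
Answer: -4968981725/67709147 ≈ -73.387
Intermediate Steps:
-227708/(-362081) + 27682/R(-374) = -227708/(-362081) + 27682/(-374) = -227708*(-1/362081) + 27682*(-1/374) = 227708/362081 - 13841/187 = -4968981725/67709147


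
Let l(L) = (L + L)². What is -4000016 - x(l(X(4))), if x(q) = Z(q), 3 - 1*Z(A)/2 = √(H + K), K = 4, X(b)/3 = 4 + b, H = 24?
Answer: -4000022 + 4*√7 ≈ -4.0000e+6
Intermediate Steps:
X(b) = 12 + 3*b (X(b) = 3*(4 + b) = 12 + 3*b)
l(L) = 4*L² (l(L) = (2*L)² = 4*L²)
Z(A) = 6 - 4*√7 (Z(A) = 6 - 2*√(24 + 4) = 6 - 4*√7)
x(q) = 6 - 4*√7
-4000016 - x(l(X(4))) = -4000016 - (6 - 4*√7) = -4000016 + (-6 + 4*√7) = -4000022 + 4*√7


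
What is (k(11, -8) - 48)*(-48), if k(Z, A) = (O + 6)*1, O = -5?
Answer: 2256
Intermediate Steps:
k(Z, A) = 1 (k(Z, A) = (-5 + 6)*1 = 1*1 = 1)
(k(11, -8) - 48)*(-48) = (1 - 48)*(-48) = -47*(-48) = 2256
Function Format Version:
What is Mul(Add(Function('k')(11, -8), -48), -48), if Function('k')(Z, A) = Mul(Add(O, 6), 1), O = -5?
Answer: 2256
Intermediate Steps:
Function('k')(Z, A) = 1 (Function('k')(Z, A) = Mul(Add(-5, 6), 1) = Mul(1, 1) = 1)
Mul(Add(Function('k')(11, -8), -48), -48) = Mul(Add(1, -48), -48) = Mul(-47, -48) = 2256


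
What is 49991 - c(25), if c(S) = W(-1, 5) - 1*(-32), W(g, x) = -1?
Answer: 49960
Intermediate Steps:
c(S) = 31 (c(S) = -1 - 1*(-32) = -1 + 32 = 31)
49991 - c(25) = 49991 - 1*31 = 49991 - 31 = 49960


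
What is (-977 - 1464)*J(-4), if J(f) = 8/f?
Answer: 4882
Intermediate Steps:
(-977 - 1464)*J(-4) = (-977 - 1464)*(8/(-4)) = -19528*(-1)/4 = -2441*(-2) = 4882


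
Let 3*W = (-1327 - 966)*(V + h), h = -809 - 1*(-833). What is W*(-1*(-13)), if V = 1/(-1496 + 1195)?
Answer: -215310407/903 ≈ -2.3844e+5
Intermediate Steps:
h = 24 (h = -809 + 833 = 24)
V = -1/301 (V = 1/(-301) = -1/301 ≈ -0.0033223)
W = -16562339/903 (W = ((-1327 - 966)*(-1/301 + 24))/3 = (-2293*7223/301)/3 = (1/3)*(-16562339/301) = -16562339/903 ≈ -18341.)
W*(-1*(-13)) = -(-16562339)*(-13)/903 = -16562339/903*13 = -215310407/903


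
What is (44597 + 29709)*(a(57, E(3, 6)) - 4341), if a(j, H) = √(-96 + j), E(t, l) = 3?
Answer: -322562346 + 74306*I*√39 ≈ -3.2256e+8 + 4.6404e+5*I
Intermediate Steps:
(44597 + 29709)*(a(57, E(3, 6)) - 4341) = (44597 + 29709)*(√(-96 + 57) - 4341) = 74306*(√(-39) - 4341) = 74306*(I*√39 - 4341) = 74306*(-4341 + I*√39) = -322562346 + 74306*I*√39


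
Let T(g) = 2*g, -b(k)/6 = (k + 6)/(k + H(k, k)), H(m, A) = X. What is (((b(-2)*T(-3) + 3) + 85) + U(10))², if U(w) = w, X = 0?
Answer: 676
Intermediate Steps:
H(m, A) = 0
b(k) = -6*(6 + k)/k (b(k) = -6*(k + 6)/(k + 0) = -6*(6 + k)/k)
(((b(-2)*T(-3) + 3) + 85) + U(10))² = ((((-6 - 36/(-2))*(2*(-3)) + 3) + 85) + 10)² = ((((-6 - 36*(-½))*(-6) + 3) + 85) + 10)² = ((((-6 + 18)*(-6) + 3) + 85) + 10)² = (((12*(-6) + 3) + 85) + 10)² = (((-72 + 3) + 85) + 10)² = ((-69 + 85) + 10)² = (16 + 10)² = 26² = 676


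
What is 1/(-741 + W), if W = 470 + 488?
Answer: 1/217 ≈ 0.0046083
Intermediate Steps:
W = 958
1/(-741 + W) = 1/(-741 + 958) = 1/217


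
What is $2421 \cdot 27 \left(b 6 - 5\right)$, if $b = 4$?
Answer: $1241973$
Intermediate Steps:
$2421 \cdot 27 \left(b 6 - 5\right) = 2421 \cdot 27 \left(4 \cdot 6 - 5\right) = 2421 \cdot 27 \left(24 - 5\right) = 2421 \cdot 27 \cdot 19 = 2421 \cdot 513 = 1241973$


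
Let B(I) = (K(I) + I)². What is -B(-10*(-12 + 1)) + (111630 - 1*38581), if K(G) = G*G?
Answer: -149011051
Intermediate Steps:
K(G) = G²
B(I) = (I + I²)² (B(I) = (I² + I)² = (I + I²)²)
-B(-10*(-12 + 1)) + (111630 - 1*38581) = -(-10*(-12 + 1))²*(1 - 10*(-12 + 1))² + (111630 - 1*38581) = -(-10*(-11))²*(1 - 10*(-11))² + (111630 - 38581) = -110²*(1 + 110)² + 73049 = -12100*111² + 73049 = -12100*12321 + 73049 = -1*149084100 + 73049 = -149084100 + 73049 = -149011051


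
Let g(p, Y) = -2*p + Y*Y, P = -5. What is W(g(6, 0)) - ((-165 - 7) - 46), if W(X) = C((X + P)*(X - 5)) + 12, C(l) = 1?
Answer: 231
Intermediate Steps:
g(p, Y) = Y² - 2*p (g(p, Y) = -2*p + Y² = Y² - 2*p)
W(X) = 13 (W(X) = 1 + 12 = 13)
W(g(6, 0)) - ((-165 - 7) - 46) = 13 - ((-165 - 7) - 46) = 13 - (-172 - 46) = 13 - 1*(-218) = 13 + 218 = 231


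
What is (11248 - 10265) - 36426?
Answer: -35443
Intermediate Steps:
(11248 - 10265) - 36426 = 983 - 36426 = -35443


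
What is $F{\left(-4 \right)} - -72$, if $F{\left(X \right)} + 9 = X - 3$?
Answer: $56$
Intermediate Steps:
$F{\left(X \right)} = -12 + X$ ($F{\left(X \right)} = -9 + \left(X - 3\right) = -9 + \left(-3 + X\right) = -12 + X$)
$F{\left(-4 \right)} - -72 = \left(-12 - 4\right) - -72 = -16 + 72 = 56$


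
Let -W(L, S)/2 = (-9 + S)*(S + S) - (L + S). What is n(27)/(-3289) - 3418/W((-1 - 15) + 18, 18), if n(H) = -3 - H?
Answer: 5630021/999856 ≈ 5.6308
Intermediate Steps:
W(L, S) = 2*L + 2*S - 4*S*(-9 + S) (W(L, S) = -2*((-9 + S)*(S + S) - (L + S)) = -2*((-9 + S)*(2*S) + (-L - S)) = -2*(2*S*(-9 + S) + (-L - S)) = -2*(-L - S + 2*S*(-9 + S)) = 2*L + 2*S - 4*S*(-9 + S))
n(27)/(-3289) - 3418/W((-1 - 15) + 18, 18) = (-3 - 1*27)/(-3289) - 3418/(-4*18**2 + 2*((-1 - 15) + 18) + 38*18) = (-3 - 27)*(-1/3289) - 3418/(-4*324 + 2*(-16 + 18) + 684) = -30*(-1/3289) - 3418/(-1296 + 2*2 + 684) = 30/3289 - 3418/(-1296 + 4 + 684) = 30/3289 - 3418/(-608) = 30/3289 - 3418*(-1/608) = 30/3289 + 1709/304 = 5630021/999856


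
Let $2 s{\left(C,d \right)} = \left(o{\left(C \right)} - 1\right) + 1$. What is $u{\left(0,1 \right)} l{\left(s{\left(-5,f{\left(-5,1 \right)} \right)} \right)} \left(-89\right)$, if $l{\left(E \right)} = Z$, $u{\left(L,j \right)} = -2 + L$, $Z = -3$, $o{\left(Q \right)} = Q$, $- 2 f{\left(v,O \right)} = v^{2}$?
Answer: $-534$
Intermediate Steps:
$f{\left(v,O \right)} = - \frac{v^{2}}{2}$
$s{\left(C,d \right)} = \frac{C}{2}$ ($s{\left(C,d \right)} = \frac{\left(C - 1\right) + 1}{2} = \frac{\left(-1 + C\right) + 1}{2} = \frac{C}{2}$)
$l{\left(E \right)} = -3$
$u{\left(0,1 \right)} l{\left(s{\left(-5,f{\left(-5,1 \right)} \right)} \right)} \left(-89\right) = \left(-2 + 0\right) \left(-3\right) \left(-89\right) = \left(-2\right) \left(-3\right) \left(-89\right) = 6 \left(-89\right) = -534$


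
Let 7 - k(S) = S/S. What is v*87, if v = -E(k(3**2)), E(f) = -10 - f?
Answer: 1392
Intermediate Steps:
k(S) = 6 (k(S) = 7 - S/S = 7 - 1*1 = 7 - 1 = 6)
v = 16 (v = -(-10 - 1*6) = -(-10 - 6) = -1*(-16) = 16)
v*87 = 16*87 = 1392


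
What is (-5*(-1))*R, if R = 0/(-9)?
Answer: 0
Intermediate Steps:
R = 0 (R = 0*(-⅑) = 0)
(-5*(-1))*R = -5*(-1)*0 = 5*0 = 0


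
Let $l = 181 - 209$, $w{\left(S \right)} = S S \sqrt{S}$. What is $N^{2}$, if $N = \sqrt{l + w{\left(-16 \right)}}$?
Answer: $-28 + 1024 i \approx -28.0 + 1024.0 i$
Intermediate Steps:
$w{\left(S \right)} = S^{\frac{5}{2}}$ ($w{\left(S \right)} = S^{2} \sqrt{S} = S^{\frac{5}{2}}$)
$l = -28$
$N = \sqrt{-28 + 1024 i}$ ($N = \sqrt{-28 + \left(-16\right)^{\frac{5}{2}}} = \sqrt{-28 + 1024 i} \approx 22.32 + 22.939 i$)
$N^{2} = \left(2 \sqrt{-7 + 256 i}\right)^{2} = -28 + 1024 i$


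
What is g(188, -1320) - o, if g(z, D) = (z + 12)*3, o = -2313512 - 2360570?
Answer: 4674682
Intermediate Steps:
o = -4674082
g(z, D) = 36 + 3*z (g(z, D) = (12 + z)*3 = 36 + 3*z)
g(188, -1320) - o = (36 + 3*188) - 1*(-4674082) = (36 + 564) + 4674082 = 600 + 4674082 = 4674682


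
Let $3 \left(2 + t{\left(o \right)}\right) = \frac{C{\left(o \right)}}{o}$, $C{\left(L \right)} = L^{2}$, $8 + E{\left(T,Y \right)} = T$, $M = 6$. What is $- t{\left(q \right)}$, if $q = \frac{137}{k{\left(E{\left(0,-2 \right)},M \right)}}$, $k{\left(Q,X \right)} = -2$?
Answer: $\frac{149}{6} \approx 24.833$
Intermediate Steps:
$E{\left(T,Y \right)} = -8 + T$
$q = - \frac{137}{2}$ ($q = \frac{137}{-2} = 137 \left(- \frac{1}{2}\right) = - \frac{137}{2} \approx -68.5$)
$t{\left(o \right)} = -2 + \frac{o}{3}$ ($t{\left(o \right)} = -2 + \frac{o^{2} \frac{1}{o}}{3} = -2 + \frac{o}{3}$)
$- t{\left(q \right)} = - (-2 + \frac{1}{3} \left(- \frac{137}{2}\right)) = - (-2 - \frac{137}{6}) = \left(-1\right) \left(- \frac{149}{6}\right) = \frac{149}{6}$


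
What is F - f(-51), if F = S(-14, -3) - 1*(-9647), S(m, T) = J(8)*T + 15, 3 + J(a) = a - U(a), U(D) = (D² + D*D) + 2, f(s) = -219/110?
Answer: 1104289/110 ≈ 10039.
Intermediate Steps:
f(s) = -219/110 (f(s) = -219*1/110 = -219/110)
U(D) = 2 + 2*D² (U(D) = (D² + D²) + 2 = 2*D² + 2 = 2 + 2*D²)
J(a) = -5 + a - 2*a² (J(a) = -3 + (a - (2 + 2*a²)) = -3 + (a + (-2 - 2*a²)) = -3 + (-2 + a - 2*a²) = -5 + a - 2*a²)
S(m, T) = 15 - 125*T (S(m, T) = (-5 + 8 - 2*8²)*T + 15 = (-5 + 8 - 2*64)*T + 15 = (-5 + 8 - 128)*T + 15 = -125*T + 15 = 15 - 125*T)
F = 10037 (F = (15 - 125*(-3)) - 1*(-9647) = (15 + 375) + 9647 = 390 + 9647 = 10037)
F - f(-51) = 10037 - 1*(-219/110) = 10037 + 219/110 = 1104289/110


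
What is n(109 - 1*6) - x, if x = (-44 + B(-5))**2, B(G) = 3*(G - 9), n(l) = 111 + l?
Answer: -7182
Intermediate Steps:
B(G) = -27 + 3*G (B(G) = 3*(-9 + G) = -27 + 3*G)
x = 7396 (x = (-44 + (-27 + 3*(-5)))**2 = (-44 + (-27 - 15))**2 = (-44 - 42)**2 = (-86)**2 = 7396)
n(109 - 1*6) - x = (111 + (109 - 1*6)) - 1*7396 = (111 + (109 - 6)) - 7396 = (111 + 103) - 7396 = 214 - 7396 = -7182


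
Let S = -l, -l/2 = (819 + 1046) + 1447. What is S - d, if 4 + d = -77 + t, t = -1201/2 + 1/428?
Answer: 3126753/428 ≈ 7305.5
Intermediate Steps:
t = -257013/428 (t = -1201*½ + 1*(1/428) = -1201/2 + 1/428 = -257013/428 ≈ -600.50)
l = -6624 (l = -2*((819 + 1046) + 1447) = -2*(1865 + 1447) = -2*3312 = -6624)
d = -291681/428 (d = -4 + (-77 - 257013/428) = -4 - 289969/428 = -291681/428 ≈ -681.50)
S = 6624 (S = -1*(-6624) = 6624)
S - d = 6624 - 1*(-291681/428) = 6624 + 291681/428 = 3126753/428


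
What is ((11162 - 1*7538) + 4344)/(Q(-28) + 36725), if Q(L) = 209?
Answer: 3984/18467 ≈ 0.21574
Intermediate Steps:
((11162 - 1*7538) + 4344)/(Q(-28) + 36725) = ((11162 - 1*7538) + 4344)/(209 + 36725) = ((11162 - 7538) + 4344)/36934 = (3624 + 4344)*(1/36934) = 7968*(1/36934) = 3984/18467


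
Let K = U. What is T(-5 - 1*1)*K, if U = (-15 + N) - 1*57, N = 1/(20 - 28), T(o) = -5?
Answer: 2885/8 ≈ 360.63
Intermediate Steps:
N = -1/8 (N = 1/(-8) = -1/8 ≈ -0.12500)
U = -577/8 (U = (-15 - 1/8) - 1*57 = -121/8 - 57 = -577/8 ≈ -72.125)
K = -577/8 ≈ -72.125
T(-5 - 1*1)*K = -5*(-577/8) = 2885/8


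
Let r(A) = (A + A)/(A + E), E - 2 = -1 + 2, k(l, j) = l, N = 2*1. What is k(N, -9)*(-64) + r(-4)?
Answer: -120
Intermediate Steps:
N = 2
E = 3 (E = 2 + (-1 + 2) = 2 + 1 = 3)
r(A) = 2*A/(3 + A) (r(A) = (A + A)/(A + 3) = (2*A)/(3 + A) = 2*A/(3 + A))
k(N, -9)*(-64) + r(-4) = 2*(-64) + 2*(-4)/(3 - 4) = -128 + 2*(-4)/(-1) = -128 + 2*(-4)*(-1) = -128 + 8 = -120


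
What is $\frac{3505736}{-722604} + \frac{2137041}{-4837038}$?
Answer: $- \frac{1541801052061}{291271917246} \approx -5.2933$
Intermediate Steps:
$\frac{3505736}{-722604} + \frac{2137041}{-4837038} = 3505736 \left(- \frac{1}{722604}\right) + 2137041 \left(- \frac{1}{4837038}\right) = - \frac{876434}{180651} - \frac{712347}{1612346} = - \frac{1541801052061}{291271917246}$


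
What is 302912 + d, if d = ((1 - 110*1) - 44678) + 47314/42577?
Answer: 10990235439/42577 ≈ 2.5813e+5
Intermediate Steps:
d = -1906848785/42577 (d = ((1 - 110) - 44678) + 47314*(1/42577) = (-109 - 44678) + 47314/42577 = -44787 + 47314/42577 = -1906848785/42577 ≈ -44786.)
302912 + d = 302912 - 1906848785/42577 = 10990235439/42577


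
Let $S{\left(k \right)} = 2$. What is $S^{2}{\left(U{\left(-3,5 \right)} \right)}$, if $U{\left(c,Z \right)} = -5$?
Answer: $4$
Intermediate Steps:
$S^{2}{\left(U{\left(-3,5 \right)} \right)} = 2^{2} = 4$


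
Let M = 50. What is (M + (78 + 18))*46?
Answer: 6716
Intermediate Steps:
(M + (78 + 18))*46 = (50 + (78 + 18))*46 = (50 + 96)*46 = 146*46 = 6716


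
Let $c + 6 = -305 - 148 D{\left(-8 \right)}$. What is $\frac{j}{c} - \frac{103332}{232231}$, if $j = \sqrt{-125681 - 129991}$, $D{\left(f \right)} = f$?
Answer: $- \frac{103332}{232231} + \frac{2 i \sqrt{7102}}{291} \approx -0.44495 + 0.5792 i$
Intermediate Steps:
$j = 6 i \sqrt{7102}$ ($j = \sqrt{-255672} = 6 i \sqrt{7102} \approx 505.64 i$)
$c = 873$ ($c = -6 - -879 = -6 + \left(-305 + 1184\right) = -6 + 879 = 873$)
$\frac{j}{c} - \frac{103332}{232231} = \frac{6 i \sqrt{7102}}{873} - \frac{103332}{232231} = 6 i \sqrt{7102} \cdot \frac{1}{873} - \frac{103332}{232231} = \frac{2 i \sqrt{7102}}{291} - \frac{103332}{232231} = - \frac{103332}{232231} + \frac{2 i \sqrt{7102}}{291}$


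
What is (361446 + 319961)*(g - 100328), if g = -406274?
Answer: -345202149014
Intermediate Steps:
(361446 + 319961)*(g - 100328) = (361446 + 319961)*(-406274 - 100328) = 681407*(-506602) = -345202149014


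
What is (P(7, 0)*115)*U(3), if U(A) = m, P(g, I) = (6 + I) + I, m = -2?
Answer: -1380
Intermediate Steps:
P(g, I) = 6 + 2*I
U(A) = -2
(P(7, 0)*115)*U(3) = ((6 + 2*0)*115)*(-2) = ((6 + 0)*115)*(-2) = (6*115)*(-2) = 690*(-2) = -1380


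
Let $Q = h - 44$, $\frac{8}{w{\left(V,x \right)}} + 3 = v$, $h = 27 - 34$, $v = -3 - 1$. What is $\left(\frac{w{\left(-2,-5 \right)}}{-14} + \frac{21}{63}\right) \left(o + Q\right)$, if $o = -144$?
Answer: $- \frac{3965}{49} \approx -80.918$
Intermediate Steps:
$v = -4$ ($v = -3 - 1 = -4$)
$h = -7$ ($h = 27 - 34 = -7$)
$w{\left(V,x \right)} = - \frac{8}{7}$ ($w{\left(V,x \right)} = \frac{8}{-3 - 4} = \frac{8}{-7} = 8 \left(- \frac{1}{7}\right) = - \frac{8}{7}$)
$Q = -51$ ($Q = -7 - 44 = -51$)
$\left(\frac{w{\left(-2,-5 \right)}}{-14} + \frac{21}{63}\right) \left(o + Q\right) = \left(- \frac{8}{7 \left(-14\right)} + \frac{21}{63}\right) \left(-144 - 51\right) = \left(\left(- \frac{8}{7}\right) \left(- \frac{1}{14}\right) + 21 \cdot \frac{1}{63}\right) \left(-195\right) = \left(\frac{4}{49} + \frac{1}{3}\right) \left(-195\right) = \frac{61}{147} \left(-195\right) = - \frac{3965}{49}$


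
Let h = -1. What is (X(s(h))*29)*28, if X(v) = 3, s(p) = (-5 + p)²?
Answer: 2436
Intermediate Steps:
(X(s(h))*29)*28 = (3*29)*28 = 87*28 = 2436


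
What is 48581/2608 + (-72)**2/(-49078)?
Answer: 1185369223/63997712 ≈ 18.522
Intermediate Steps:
48581/2608 + (-72)**2/(-49078) = 48581*(1/2608) + 5184*(-1/49078) = 48581/2608 - 2592/24539 = 1185369223/63997712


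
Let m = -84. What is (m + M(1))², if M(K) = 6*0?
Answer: 7056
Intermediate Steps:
M(K) = 0
(m + M(1))² = (-84 + 0)² = (-84)² = 7056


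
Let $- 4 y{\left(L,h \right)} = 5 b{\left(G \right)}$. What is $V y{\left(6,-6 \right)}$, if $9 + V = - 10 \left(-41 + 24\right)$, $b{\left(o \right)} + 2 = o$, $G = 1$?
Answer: $\frac{805}{4} \approx 201.25$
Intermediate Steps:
$b{\left(o \right)} = -2 + o$
$V = 161$ ($V = -9 - 10 \left(-41 + 24\right) = -9 - -170 = -9 + 170 = 161$)
$y{\left(L,h \right)} = \frac{5}{4}$ ($y{\left(L,h \right)} = - \frac{5 \left(-2 + 1\right)}{4} = - \frac{5 \left(-1\right)}{4} = \left(- \frac{1}{4}\right) \left(-5\right) = \frac{5}{4}$)
$V y{\left(6,-6 \right)} = 161 \cdot \frac{5}{4} = \frac{805}{4}$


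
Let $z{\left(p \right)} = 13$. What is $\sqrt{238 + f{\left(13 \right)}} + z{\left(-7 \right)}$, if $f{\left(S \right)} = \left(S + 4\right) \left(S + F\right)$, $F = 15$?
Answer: $13 + \sqrt{714} \approx 39.721$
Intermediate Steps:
$f{\left(S \right)} = \left(4 + S\right) \left(15 + S\right)$ ($f{\left(S \right)} = \left(S + 4\right) \left(S + 15\right) = \left(4 + S\right) \left(15 + S\right)$)
$\sqrt{238 + f{\left(13 \right)}} + z{\left(-7 \right)} = \sqrt{238 + \left(60 + 13^{2} + 19 \cdot 13\right)} + 13 = \sqrt{238 + \left(60 + 169 + 247\right)} + 13 = \sqrt{238 + 476} + 13 = \sqrt{714} + 13 = 13 + \sqrt{714}$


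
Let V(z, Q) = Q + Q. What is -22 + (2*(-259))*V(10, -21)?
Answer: 21734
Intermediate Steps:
V(z, Q) = 2*Q
-22 + (2*(-259))*V(10, -21) = -22 + (2*(-259))*(2*(-21)) = -22 - 518*(-42) = -22 + 21756 = 21734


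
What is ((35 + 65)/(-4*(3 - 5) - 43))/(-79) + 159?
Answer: 87947/553 ≈ 159.04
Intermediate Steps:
((35 + 65)/(-4*(3 - 5) - 43))/(-79) + 159 = -100/(79*(-4*(-2) - 43)) + 159 = -100/(79*(8 - 43)) + 159 = -100/(79*(-35)) + 159 = -100*(-1)/(79*35) + 159 = -1/79*(-20/7) + 159 = 20/553 + 159 = 87947/553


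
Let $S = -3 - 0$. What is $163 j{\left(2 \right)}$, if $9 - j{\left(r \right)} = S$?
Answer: $1956$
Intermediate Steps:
$S = -3$ ($S = -3 + 0 = -3$)
$j{\left(r \right)} = 12$ ($j{\left(r \right)} = 9 - -3 = 9 + 3 = 12$)
$163 j{\left(2 \right)} = 163 \cdot 12 = 1956$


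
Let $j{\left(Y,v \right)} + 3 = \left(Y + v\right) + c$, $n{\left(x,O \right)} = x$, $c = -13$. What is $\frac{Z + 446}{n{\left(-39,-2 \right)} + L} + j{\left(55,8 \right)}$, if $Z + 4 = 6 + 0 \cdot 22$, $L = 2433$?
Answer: $\frac{8069}{171} \approx 47.187$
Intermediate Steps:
$Z = 2$ ($Z = -4 + \left(6 + 0 \cdot 22\right) = -4 + \left(6 + 0\right) = -4 + 6 = 2$)
$j{\left(Y,v \right)} = -16 + Y + v$ ($j{\left(Y,v \right)} = -3 - \left(13 - Y - v\right) = -3 + \left(-13 + Y + v\right) = -16 + Y + v$)
$\frac{Z + 446}{n{\left(-39,-2 \right)} + L} + j{\left(55,8 \right)} = \frac{2 + 446}{-39 + 2433} + \left(-16 + 55 + 8\right) = \frac{448}{2394} + 47 = 448 \cdot \frac{1}{2394} + 47 = \frac{32}{171} + 47 = \frac{8069}{171}$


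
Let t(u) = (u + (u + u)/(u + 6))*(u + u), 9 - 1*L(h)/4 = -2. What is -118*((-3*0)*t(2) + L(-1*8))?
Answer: -5192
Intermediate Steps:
L(h) = 44 (L(h) = 36 - 4*(-2) = 36 + 8 = 44)
t(u) = 2*u*(u + 2*u/(6 + u)) (t(u) = (u + (2*u)/(6 + u))*(2*u) = (u + 2*u/(6 + u))*(2*u) = 2*u*(u + 2*u/(6 + u)))
-118*((-3*0)*t(2) + L(-1*8)) = -118*((-3*0)*(2*2**2*(8 + 2)/(6 + 2)) + 44) = -118*(0*(2*4*10/8) + 44) = -118*(0*(2*4*(1/8)*10) + 44) = -118*(0*10 + 44) = -118*(0 + 44) = -118*44 = -5192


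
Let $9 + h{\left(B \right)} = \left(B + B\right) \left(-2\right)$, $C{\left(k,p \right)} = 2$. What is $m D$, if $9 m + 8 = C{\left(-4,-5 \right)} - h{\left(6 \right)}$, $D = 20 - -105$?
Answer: $375$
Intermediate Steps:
$D = 125$ ($D = 20 + 105 = 125$)
$h{\left(B \right)} = -9 - 4 B$ ($h{\left(B \right)} = -9 + \left(B + B\right) \left(-2\right) = -9 + 2 B \left(-2\right) = -9 - 4 B$)
$m = 3$ ($m = - \frac{8}{9} + \frac{2 - \left(-9 - 24\right)}{9} = - \frac{8}{9} + \frac{2 - -33}{9} = - \frac{8}{9} + \frac{2 + 33}{9} = - \frac{8}{9} + \frac{1}{9} \cdot 35 = - \frac{8}{9} + \frac{35}{9} = 3$)
$m D = 3 \cdot 125 = 375$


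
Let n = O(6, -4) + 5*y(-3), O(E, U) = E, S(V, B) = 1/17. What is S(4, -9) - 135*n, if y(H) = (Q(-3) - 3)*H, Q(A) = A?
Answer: -220319/17 ≈ -12960.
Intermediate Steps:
S(V, B) = 1/17
y(H) = -6*H (y(H) = (-3 - 3)*H = -6*H)
n = 96 (n = 6 + 5*(-6*(-3)) = 6 + 5*18 = 6 + 90 = 96)
S(4, -9) - 135*n = 1/17 - 135*96 = 1/17 - 12960 = -220319/17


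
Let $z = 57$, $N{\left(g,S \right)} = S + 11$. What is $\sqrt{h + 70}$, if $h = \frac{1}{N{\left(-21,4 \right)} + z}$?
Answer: $\frac{71 \sqrt{2}}{12} \approx 8.3674$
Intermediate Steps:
$N{\left(g,S \right)} = 11 + S$
$h = \frac{1}{72}$ ($h = \frac{1}{\left(11 + 4\right) + 57} = \frac{1}{15 + 57} = \frac{1}{72} \approx 0.013889$)
$\sqrt{h + 70} = \sqrt{\frac{1}{72} + 70} = \sqrt{\frac{5041}{72}} = \frac{71 \sqrt{2}}{12}$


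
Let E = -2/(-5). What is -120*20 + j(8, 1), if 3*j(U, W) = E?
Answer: -35998/15 ≈ -2399.9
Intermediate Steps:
E = ⅖ (E = -2*(-⅕) = ⅖ ≈ 0.40000)
j(U, W) = 2/15 (j(U, W) = (⅓)*(⅖) = 2/15)
-120*20 + j(8, 1) = -120*20 + 2/15 = -2400 + 2/15 = -35998/15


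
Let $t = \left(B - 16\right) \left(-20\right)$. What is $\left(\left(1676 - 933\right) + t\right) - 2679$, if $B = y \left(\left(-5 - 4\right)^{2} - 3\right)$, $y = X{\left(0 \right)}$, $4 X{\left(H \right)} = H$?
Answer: $-1616$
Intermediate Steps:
$X{\left(H \right)} = \frac{H}{4}$
$y = 0$ ($y = \frac{1}{4} \cdot 0 = 0$)
$B = 0$ ($B = 0 \left(\left(-5 - 4\right)^{2} - 3\right) = 0 \left(\left(-9\right)^{2} - 3\right) = 0 \left(81 - 3\right) = 0 \cdot 78 = 0$)
$t = 320$ ($t = \left(0 - 16\right) \left(-20\right) = \left(-16\right) \left(-20\right) = 320$)
$\left(\left(1676 - 933\right) + t\right) - 2679 = \left(\left(1676 - 933\right) + 320\right) - 2679 = \left(743 + 320\right) - 2679 = 1063 - 2679 = -1616$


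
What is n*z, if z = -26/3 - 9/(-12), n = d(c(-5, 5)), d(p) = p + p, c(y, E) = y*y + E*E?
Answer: -2375/3 ≈ -791.67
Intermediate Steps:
c(y, E) = E² + y² (c(y, E) = y² + E² = E² + y²)
d(p) = 2*p
n = 100 (n = 2*(5² + (-5)²) = 2*(25 + 25) = 2*50 = 100)
z = -95/12 (z = -26*⅓ - 9*(-1/12) = -26/3 + ¾ = -95/12 ≈ -7.9167)
n*z = 100*(-95/12) = -2375/3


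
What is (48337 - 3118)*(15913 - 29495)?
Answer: -614164458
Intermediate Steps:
(48337 - 3118)*(15913 - 29495) = 45219*(-13582) = -614164458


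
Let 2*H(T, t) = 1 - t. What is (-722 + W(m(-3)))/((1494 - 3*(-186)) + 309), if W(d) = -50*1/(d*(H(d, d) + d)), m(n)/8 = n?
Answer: -99661/325818 ≈ -0.30588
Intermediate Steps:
H(T, t) = 1/2 - t/2 (H(T, t) = (1 - t)/2 = 1/2 - t/2)
m(n) = 8*n
W(d) = -50/(d*(1/2 + d/2)) (W(d) = -50*1/(d*((1/2 - d/2) + d)) = -50*1/(d*(1/2 + d/2)) = -50/(d*(1/2 + d/2)))
(-722 + W(m(-3)))/((1494 - 3*(-186)) + 309) = (-722 - 100/((8*(-3))*(1 + 8*(-3))))/((1494 - 3*(-186)) + 309) = (-722 - 100/(-24*(1 - 24)))/((1494 - 1*(-558)) + 309) = (-722 - 100*(-1/24)/(-23))/((1494 + 558) + 309) = (-722 - 100*(-1/24)*(-1/23))/(2052 + 309) = (-722 - 25/138)/2361 = -99661/138*1/2361 = -99661/325818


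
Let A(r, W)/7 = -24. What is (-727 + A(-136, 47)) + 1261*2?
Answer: 1627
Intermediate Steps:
A(r, W) = -168 (A(r, W) = 7*(-24) = -168)
(-727 + A(-136, 47)) + 1261*2 = (-727 - 168) + 1261*2 = -895 + 2522 = 1627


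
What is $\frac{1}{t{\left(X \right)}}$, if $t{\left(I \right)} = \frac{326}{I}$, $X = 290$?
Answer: $\frac{145}{163} \approx 0.88957$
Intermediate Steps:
$\frac{1}{t{\left(X \right)}} = \frac{1}{326 \cdot \frac{1}{290}} = \frac{1}{\frac{163}{145}} = \frac{145}{163}$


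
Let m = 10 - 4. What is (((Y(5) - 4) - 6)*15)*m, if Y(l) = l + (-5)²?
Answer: 1800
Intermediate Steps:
Y(l) = 25 + l (Y(l) = l + 25 = 25 + l)
m = 6
(((Y(5) - 4) - 6)*15)*m = ((((25 + 5) - 4) - 6)*15)*6 = (((30 - 4) - 6)*15)*6 = ((26 - 6)*15)*6 = (20*15)*6 = 300*6 = 1800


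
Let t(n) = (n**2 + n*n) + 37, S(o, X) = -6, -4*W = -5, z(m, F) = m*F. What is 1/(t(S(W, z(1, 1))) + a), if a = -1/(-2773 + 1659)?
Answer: 1114/121427 ≈ 0.0091742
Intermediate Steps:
z(m, F) = F*m
W = 5/4 (W = -1/4*(-5) = 5/4 ≈ 1.2500)
a = 1/1114 (a = -1/(-1114) = -1*(-1/1114) = 1/1114 ≈ 0.00089767)
t(n) = 37 + 2*n**2 (t(n) = (n**2 + n**2) + 37 = 2*n**2 + 37 = 37 + 2*n**2)
1/(t(S(W, z(1, 1))) + a) = 1/((37 + 2*(-6)**2) + 1/1114) = 1/((37 + 2*36) + 1/1114) = 1/((37 + 72) + 1/1114) = 1/(109 + 1/1114) = 1/(121427/1114) = 1114/121427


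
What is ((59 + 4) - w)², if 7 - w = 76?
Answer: 17424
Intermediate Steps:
w = -69 (w = 7 - 1*76 = 7 - 76 = -69)
((59 + 4) - w)² = ((59 + 4) - 1*(-69))² = (63 + 69)² = 132² = 17424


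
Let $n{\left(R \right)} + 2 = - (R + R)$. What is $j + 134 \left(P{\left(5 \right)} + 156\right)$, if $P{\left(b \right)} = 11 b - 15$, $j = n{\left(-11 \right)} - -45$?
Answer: $26329$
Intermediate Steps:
$n{\left(R \right)} = -2 - 2 R$ ($n{\left(R \right)} = -2 - \left(R + R\right) = -2 - 2 R$)
$j = 65$ ($j = \left(-2 - -22\right) - -45 = \left(-2 + 22\right) + 45 = 20 + 45 = 65$)
$P{\left(b \right)} = -15 + 11 b$
$j + 134 \left(P{\left(5 \right)} + 156\right) = 65 + 134 \left(\left(-15 + 11 \cdot 5\right) + 156\right) = 65 + 134 \left(\left(-15 + 55\right) + 156\right) = 65 + 134 \left(40 + 156\right) = 65 + 134 \cdot 196 = 65 + 26264 = 26329$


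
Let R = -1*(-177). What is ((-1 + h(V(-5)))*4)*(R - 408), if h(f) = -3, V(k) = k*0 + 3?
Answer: 3696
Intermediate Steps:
V(k) = 3 (V(k) = 0 + 3 = 3)
R = 177
((-1 + h(V(-5)))*4)*(R - 408) = ((-1 - 3)*4)*(177 - 408) = -4*4*(-231) = -16*(-231) = 3696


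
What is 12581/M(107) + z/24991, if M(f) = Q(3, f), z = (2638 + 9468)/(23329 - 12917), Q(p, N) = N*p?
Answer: 1636829622839/41763109866 ≈ 39.193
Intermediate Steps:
z = 6053/5206 (z = 12106/10412 = 12106*(1/10412) = 6053/5206 ≈ 1.1627)
M(f) = 3*f (M(f) = f*3 = 3*f)
12581/M(107) + z/24991 = 12581/((3*107)) + (6053/5206)/24991 = 12581/321 + (6053/5206)*(1/24991) = 12581*(1/321) + 6053/130103146 = 12581/321 + 6053/130103146 = 1636829622839/41763109866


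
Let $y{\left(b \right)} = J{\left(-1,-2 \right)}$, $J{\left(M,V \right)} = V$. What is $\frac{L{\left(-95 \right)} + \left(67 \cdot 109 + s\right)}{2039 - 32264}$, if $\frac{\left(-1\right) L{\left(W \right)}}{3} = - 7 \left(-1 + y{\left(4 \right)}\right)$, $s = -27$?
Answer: $- \frac{7213}{30225} \approx -0.23864$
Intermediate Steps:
$y{\left(b \right)} = -2$
$L{\left(W \right)} = -63$ ($L{\left(W \right)} = - 3 \left(- 7 \left(-1 - 2\right)\right) = - 3 \left(\left(-7\right) \left(-3\right)\right) = \left(-3\right) 21 = -63$)
$\frac{L{\left(-95 \right)} + \left(67 \cdot 109 + s\right)}{2039 - 32264} = \frac{-63 + \left(67 \cdot 109 - 27\right)}{2039 - 32264} = \frac{-63 + \left(7303 - 27\right)}{-30225} = \left(-63 + 7276\right) \left(- \frac{1}{30225}\right) = 7213 \left(- \frac{1}{30225}\right) = - \frac{7213}{30225}$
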